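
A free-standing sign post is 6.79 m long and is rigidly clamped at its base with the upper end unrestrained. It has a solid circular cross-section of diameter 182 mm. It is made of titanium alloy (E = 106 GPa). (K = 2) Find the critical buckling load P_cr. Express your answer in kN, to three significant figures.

P_cr ≈ 306 kN

I = πd⁴/64 = π×182⁴/64 = 5.386×10^7 mm⁴
I = 5.386×10^7 mm⁴ = 5.386×10^-5 m⁴
Effective length L_e = K·L = 2 × 6.79 = 13.58 m
P_cr = π²EI / L_e² = π² × 106×10⁹ × 5.386×10^-5 / 13.58² = 3.055×10^5 N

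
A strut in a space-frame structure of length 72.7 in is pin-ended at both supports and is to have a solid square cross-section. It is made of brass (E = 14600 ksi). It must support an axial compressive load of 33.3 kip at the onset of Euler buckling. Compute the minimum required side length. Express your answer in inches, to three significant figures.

L_e = K·L = 1 × 72.7 = 72.70 in
Required I = P_cr·L_e²/(π²E) = 3.330×10^4 × 72.70² / (π² × 1.46×10^7) = 1.221 in⁴
Solid square: I = a⁴/12  ⇒  a = (12I)^(1/4) = (12×1.221)^(1/4) = 1.96 in

a ≈ 1.96 in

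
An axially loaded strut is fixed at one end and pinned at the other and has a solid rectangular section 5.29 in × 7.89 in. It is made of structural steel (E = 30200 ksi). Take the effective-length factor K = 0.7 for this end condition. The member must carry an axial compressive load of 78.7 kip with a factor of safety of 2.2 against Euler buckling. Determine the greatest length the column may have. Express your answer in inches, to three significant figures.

Buckling occurs about the weak axis: I_min = h·b³/12 with b = 5.29 in (the shorter side).
I_min = 7.89×5.29³/12 = 97.33 in⁴
Required critical load P_cr = n·P = 2.2 × 78.7 = 173.1 kip = 1.731×10^5 lb
From P_cr = π²EI/(K·L)²:  L = (1/K)·√(π²EI/P_cr) = (1/0.7)·√(π²×3.02×10^7×97.33/1.731×10^5)
L = 585 in

L_max ≈ 585 in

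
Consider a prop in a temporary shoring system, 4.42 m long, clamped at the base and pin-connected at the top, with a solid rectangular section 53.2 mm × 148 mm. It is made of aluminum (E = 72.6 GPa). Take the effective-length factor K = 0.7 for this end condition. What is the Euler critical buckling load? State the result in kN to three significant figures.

Buckling occurs about the weak axis: I_min = h·b³/12 with b = 53.2 mm (the shorter side).
I_min = 148×53.2³/12 = 1.857×10^6 mm⁴
I = 1.857×10^6 mm⁴ = 1.857×10^-6 m⁴
Effective length L_e = K·L = 0.7 × 4.42 = 3.094 m
P_cr = π²EI / L_e² = π² × 72.6×10⁹ × 1.857×10^-6 / 3.094² = 1.390×10^5 N

P_cr ≈ 139 kN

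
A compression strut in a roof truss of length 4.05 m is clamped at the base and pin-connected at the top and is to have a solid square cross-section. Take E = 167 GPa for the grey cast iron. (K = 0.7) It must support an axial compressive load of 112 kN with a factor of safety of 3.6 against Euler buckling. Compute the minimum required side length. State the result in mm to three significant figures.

Required P_cr = n·P = 3.6 × 112 = 403.2 kN
L_e = K·L = 0.7 × 4.05 = 2.835 m
Required I = P_cr·L_e²/(π²E) = 4.032×10^5 × 2.835² / (π² × 1.67×10^11) = 1.966×10^-6 m⁴
I_req = 1.966×10^6 mm⁴
Solid square: I = a⁴/12  ⇒  a = (12I)^(1/4) = (12×1.966×10^6)^(1/4) = 69.7 mm

a ≈ 69.7 mm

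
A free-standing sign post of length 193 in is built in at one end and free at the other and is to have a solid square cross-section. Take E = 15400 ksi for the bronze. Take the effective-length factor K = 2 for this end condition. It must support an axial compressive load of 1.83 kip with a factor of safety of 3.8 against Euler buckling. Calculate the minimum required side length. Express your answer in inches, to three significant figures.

Required P_cr = n·P = 3.8 × 1.83 = 6.954 kip
L_e = K·L = 2 × 193 = 386.0 in
Required I = P_cr·L_e²/(π²E) = 6.954×10^3 × 386.0² / (π² × 1.54×10^7) = 6.817 in⁴
Solid square: I = a⁴/12  ⇒  a = (12I)^(1/4) = (12×6.817)^(1/4) = 3.01 in

a ≈ 3.01 in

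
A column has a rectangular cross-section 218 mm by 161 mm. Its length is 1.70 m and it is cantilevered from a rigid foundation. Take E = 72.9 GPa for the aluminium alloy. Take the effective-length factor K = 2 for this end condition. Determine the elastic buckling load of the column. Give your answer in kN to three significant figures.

Buckling occurs about the weak axis: I_min = h·b³/12 with b = 161 mm (the shorter side).
I_min = 218×161³/12 = 7.581×10^7 mm⁴
I = 7.581×10^7 mm⁴ = 7.581×10^-5 m⁴
Effective length L_e = K·L = 2 × 1.70 = 3.400 m
P_cr = π²EI / L_e² = π² × 72.9×10⁹ × 7.581×10^-5 / 3.400² = 4.719×10^6 N

P_cr ≈ 4720 kN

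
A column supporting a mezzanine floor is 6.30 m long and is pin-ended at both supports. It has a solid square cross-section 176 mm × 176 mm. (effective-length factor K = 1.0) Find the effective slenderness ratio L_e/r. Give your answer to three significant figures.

λ ≈ 124

I = a⁴/12 = 176⁴/12 = 7.996×10^7 mm⁴
A = 3.098×10^4 mm²;  r_min = √(I/A) = √(7.996×10^7/3.098×10^4) = 50.81 mm
L_e = K·L = 1 × 6.30 m = 6.300 m = 6300.0 mm
λ = L_e / r_min = 6300.0 / 50.81 = 124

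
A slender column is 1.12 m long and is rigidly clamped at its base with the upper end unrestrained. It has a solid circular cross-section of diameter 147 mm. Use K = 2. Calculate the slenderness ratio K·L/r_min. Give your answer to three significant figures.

For a solid circle r = d/4 = 147/4 = 36.75 mm
L_e = K·L = 2 × 1.12 m = 2.240 m = 2240.0 mm
λ = L_e / r_min = 2240.0 / 36.75 = 61.0

λ ≈ 61.0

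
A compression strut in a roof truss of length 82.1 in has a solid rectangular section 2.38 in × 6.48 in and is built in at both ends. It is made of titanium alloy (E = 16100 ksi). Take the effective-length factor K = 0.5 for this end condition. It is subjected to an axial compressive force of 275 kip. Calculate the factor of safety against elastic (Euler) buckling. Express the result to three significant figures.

n ≈ 2.50

Buckling occurs about the weak axis: I_min = h·b³/12 with b = 2.38 in (the shorter side).
I_min = 6.48×2.38³/12 = 7.280 in⁴
Effective length L_e = K·L = 0.5 × 82.1 = 41.05 in
P_cr = π²EI / L_e² = π² × 16100×10³ × 7.280 / 41.05² = 6.865×10^5 lb
Factor of safety n = P_cr / P = 686.47 / 275 = 2.50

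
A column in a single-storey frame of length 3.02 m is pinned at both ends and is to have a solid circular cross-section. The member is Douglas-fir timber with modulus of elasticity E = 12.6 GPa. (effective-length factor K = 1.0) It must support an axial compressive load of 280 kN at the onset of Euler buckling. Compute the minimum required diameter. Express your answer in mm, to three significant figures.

L_e = K·L = 1 × 3.02 = 3.020 m
Required I = P_cr·L_e²/(π²E) = 2.800×10^5 × 3.020² / (π² × 1.26×10^10) = 2.054×10^-5 m⁴
I_req = 2.054×10^7 mm⁴
Solid circle: I = πd⁴/64  ⇒  d = (64I/π)^(1/4) = (64×2.054×10^7/π)^(1/4) = 143 mm

d ≈ 143 mm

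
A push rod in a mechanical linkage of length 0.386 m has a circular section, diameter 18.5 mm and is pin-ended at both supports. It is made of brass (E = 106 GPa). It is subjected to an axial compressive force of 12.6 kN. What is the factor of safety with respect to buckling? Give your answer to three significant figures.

I = πd⁴/64 = π×18.5⁴/64 = 5.750×10^3 mm⁴
I = 5.750×10^3 mm⁴ = 5.750×10^-9 m⁴
Effective length L_e = K·L = 1 × 0.386 = 0.3860 m
P_cr = π²EI / L_e² = π² × 106×10⁹ × 5.750×10^-9 / 0.3860² = 4.037×10^4 N
Factor of safety n = P_cr / P = 40.373 / 12.6 = 3.20

n ≈ 3.20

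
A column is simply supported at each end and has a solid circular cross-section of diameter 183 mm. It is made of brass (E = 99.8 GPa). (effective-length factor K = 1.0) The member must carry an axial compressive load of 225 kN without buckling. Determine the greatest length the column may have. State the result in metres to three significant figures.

L_max ≈ 15.5 m

I = πd⁴/64 = π×183⁴/64 = 5.505×10^7 mm⁴
I = 5.505×10^-5 m⁴
At the buckling limit P_cr = P = 2.250×10^5 N
From P_cr = π²EI/(K·L)²:  L = (1/K)·√(π²EI/P_cr) = (1/1)·√(π²×9.98×10^10×5.505×10^-5/2.250×10^5)
L = 15.5 m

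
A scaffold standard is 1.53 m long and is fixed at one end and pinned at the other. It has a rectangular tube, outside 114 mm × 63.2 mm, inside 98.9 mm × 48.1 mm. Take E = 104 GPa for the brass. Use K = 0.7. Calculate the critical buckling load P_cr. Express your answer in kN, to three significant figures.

P_cr ≈ 1330 kN

Weak-axis I_min = (h_o·b_o³ − h_i·b_i³)/12 with b_o = 63.2, b_i = 48.10 mm (shorter outer/inner sides).
I_min = (114×63.2³ − 98.90×48.10³)/12 = 1.481×10^6 mm⁴
I = 1.481×10^6 mm⁴ = 1.481×10^-6 m⁴
Effective length L_e = K·L = 0.7 × 1.53 = 1.071 m
P_cr = π²EI / L_e² = π² × 104×10⁹ × 1.481×10^-6 / 1.071² = 1.325×10^6 N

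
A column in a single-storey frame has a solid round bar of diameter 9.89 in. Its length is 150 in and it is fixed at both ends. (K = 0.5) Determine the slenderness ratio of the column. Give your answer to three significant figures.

λ ≈ 30.3

For a solid circle r = d/4 = 9.89/4 = 2.472 in
L_e = K·L = 0.5 × 150 = 75.00 in
λ = L_e / r_min = 75.000 / 2.472 = 30.3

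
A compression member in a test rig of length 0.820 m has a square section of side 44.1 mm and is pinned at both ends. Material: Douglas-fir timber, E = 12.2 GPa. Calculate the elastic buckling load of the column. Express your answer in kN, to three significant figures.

I = a⁴/12 = 44.1⁴/12 = 3.152×10^5 mm⁴
I = 3.152×10^5 mm⁴ = 3.152×10^-7 m⁴
Effective length L_e = K·L = 1 × 0.820 = 0.8200 m
P_cr = π²EI / L_e² = π² × 12.2×10⁹ × 3.152×10^-7 / 0.8200² = 5.644×10^4 N

P_cr ≈ 56.4 kN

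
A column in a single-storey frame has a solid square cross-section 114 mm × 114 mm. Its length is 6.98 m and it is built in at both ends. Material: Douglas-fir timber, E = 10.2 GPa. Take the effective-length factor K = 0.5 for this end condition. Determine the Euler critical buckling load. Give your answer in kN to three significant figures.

I = a⁴/12 = 114⁴/12 = 1.407×10^7 mm⁴
I = 1.407×10^7 mm⁴ = 1.407×10^-5 m⁴
Effective length L_e = K·L = 0.5 × 6.98 = 3.490 m
P_cr = π²EI / L_e² = π² × 10.2×10⁹ × 1.407×10^-5 / 3.490² = 1.163×10^5 N

P_cr ≈ 116 kN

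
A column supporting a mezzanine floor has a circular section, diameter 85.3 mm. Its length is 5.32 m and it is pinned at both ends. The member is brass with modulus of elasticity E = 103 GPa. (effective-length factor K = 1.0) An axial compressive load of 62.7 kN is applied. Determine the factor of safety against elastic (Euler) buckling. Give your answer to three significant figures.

n ≈ 1.49

I = πd⁴/64 = π×85.3⁴/64 = 2.599×10^6 mm⁴
I = 2.599×10^6 mm⁴ = 2.599×10^-6 m⁴
Effective length L_e = K·L = 1 × 5.32 = 5.320 m
P_cr = π²EI / L_e² = π² × 103×10⁹ × 2.599×10^-6 / 5.320² = 9.334×10^4 N
Factor of safety n = P_cr / P = 93.343 / 62.7 = 1.49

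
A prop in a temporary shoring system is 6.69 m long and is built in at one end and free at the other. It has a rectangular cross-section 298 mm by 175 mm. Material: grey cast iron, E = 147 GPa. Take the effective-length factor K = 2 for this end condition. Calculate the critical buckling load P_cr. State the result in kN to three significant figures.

Buckling occurs about the weak axis: I_min = h·b³/12 with b = 175 mm (the shorter side).
I_min = 298×175³/12 = 1.331×10^8 mm⁴
I = 1.331×10^8 mm⁴ = 1.331×10^-4 m⁴
Effective length L_e = K·L = 2 × 6.69 = 13.38 m
P_cr = π²EI / L_e² = π² × 147×10⁹ × 1.331×10^-4 / 13.38² = 1.079×10^6 N

P_cr ≈ 1080 kN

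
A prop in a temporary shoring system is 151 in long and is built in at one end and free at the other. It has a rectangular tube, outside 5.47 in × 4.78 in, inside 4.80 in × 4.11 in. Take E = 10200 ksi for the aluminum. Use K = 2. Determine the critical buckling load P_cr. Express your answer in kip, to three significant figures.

P_cr ≈ 24.3 kip

Weak-axis I_min = (h_o·b_o³ − h_i·b_i³)/12 with b_o = 4.78, b_i = 4.110 in (shorter outer/inner sides).
I_min = (5.47×4.78³ − 4.800×4.110³)/12 = 22.01 in⁴
Effective length L_e = K·L = 2 × 151 = 302.0 in
P_cr = π²EI / L_e² = π² × 10200×10³ × 22.01 / 302.0² = 2.430×10^4 lb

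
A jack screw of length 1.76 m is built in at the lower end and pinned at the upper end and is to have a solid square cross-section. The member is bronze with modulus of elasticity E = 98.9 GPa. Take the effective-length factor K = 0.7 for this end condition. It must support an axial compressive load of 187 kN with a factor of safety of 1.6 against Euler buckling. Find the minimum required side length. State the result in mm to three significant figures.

Required P_cr = n·P = 1.6 × 187 = 299.2 kN
L_e = K·L = 0.7 × 1.76 = 1.232 m
Required I = P_cr·L_e²/(π²E) = 2.992×10^5 × 1.232² / (π² × 9.89×10^10) = 4.653×10^-7 m⁴
I_req = 4.653×10^5 mm⁴
Solid square: I = a⁴/12  ⇒  a = (12I)^(1/4) = (12×4.653×10^5)^(1/4) = 48.6 mm

a ≈ 48.6 mm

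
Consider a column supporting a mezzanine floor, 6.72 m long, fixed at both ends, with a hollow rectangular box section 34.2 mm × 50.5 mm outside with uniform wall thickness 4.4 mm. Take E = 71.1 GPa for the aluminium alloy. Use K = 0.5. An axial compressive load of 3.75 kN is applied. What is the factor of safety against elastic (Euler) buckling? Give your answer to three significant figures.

n ≈ 1.85

Inner dimensions: h_i = 50.5 − 2×4.4 = 41.70 mm, b_i = 34.2 − 2×4.4 = 25.40 mm
Weak-axis I_min = (h_o·b_o³ − h_i·b_i³)/12 with b_o = 34.2, b_i = 25.40 mm (shorter outer/inner sides).
I_min = (50.5×34.2³ − 41.70×25.40³)/12 = 1.114×10^5 mm⁴
I = 1.114×10^5 mm⁴ = 1.114×10^-7 m⁴
Effective length L_e = K·L = 0.5 × 6.72 = 3.360 m
P_cr = π²EI / L_e² = π² × 71.1×10⁹ × 1.114×10^-7 / 3.360² = 6.924×10^3 N
Factor of safety n = P_cr / P = 6.9240 / 3.75 = 1.85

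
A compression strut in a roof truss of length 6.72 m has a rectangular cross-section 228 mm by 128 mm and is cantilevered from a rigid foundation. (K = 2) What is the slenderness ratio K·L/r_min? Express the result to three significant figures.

λ ≈ 364

Buckling occurs about the weak axis: I_min = h·b³/12 with b = 128 mm (the shorter side).
I_min = 228×128³/12 = 3.985×10^7 mm⁴
A = 2.918×10^4 mm²;  r_min = √(I/A) = √(3.985×10^7/2.918×10^4) = 36.95 mm
L_e = K·L = 2 × 6.72 m = 13.44 m = 13440 mm
λ = L_e / r_min = 13440 / 36.95 = 364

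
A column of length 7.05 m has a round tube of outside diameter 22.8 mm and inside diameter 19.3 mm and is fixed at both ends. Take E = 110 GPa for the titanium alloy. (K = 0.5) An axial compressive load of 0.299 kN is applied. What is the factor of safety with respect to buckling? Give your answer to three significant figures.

d_o = 22.8 mm, d_i = 19.3 mm
I = π(d_o⁴ − d_i⁴)/64 = π(22.8⁴ − 19.30⁴)/64 = 6.454×10^3 mm⁴
I = 6.454×10^3 mm⁴ = 6.454×10^-9 m⁴
Effective length L_e = K·L = 0.5 × 7.05 = 3.525 m
P_cr = π²EI / L_e² = π² × 110×10⁹ × 6.454×10^-9 / 3.525² = 563.9 N
Factor of safety n = P_cr / P = 0.56392 / 0.299 = 1.89

n ≈ 1.89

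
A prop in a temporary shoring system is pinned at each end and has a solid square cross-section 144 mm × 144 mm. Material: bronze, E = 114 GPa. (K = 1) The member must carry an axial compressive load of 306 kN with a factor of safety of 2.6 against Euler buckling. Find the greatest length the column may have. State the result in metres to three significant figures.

I = a⁴/12 = 144⁴/12 = 3.583×10^7 mm⁴
I = 3.583×10^-5 m⁴
Required critical load P_cr = n·P = 2.6 × 306 = 795.6 kN = 7.956×10^5 N
From P_cr = π²EI/(K·L)²:  L = (1/K)·√(π²EI/P_cr) = (1/1)·√(π²×1.14×10^11×3.583×10^-5/7.956×10^5)
L = 7.12 m

L_max ≈ 7.12 m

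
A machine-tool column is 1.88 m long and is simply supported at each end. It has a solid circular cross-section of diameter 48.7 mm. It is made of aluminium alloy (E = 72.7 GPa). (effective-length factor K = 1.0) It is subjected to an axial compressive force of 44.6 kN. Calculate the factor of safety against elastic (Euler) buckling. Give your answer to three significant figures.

I = πd⁴/64 = π×48.7⁴/64 = 2.761×10^5 mm⁴
I = 2.761×10^5 mm⁴ = 2.761×10^-7 m⁴
Effective length L_e = K·L = 1 × 1.88 = 1.880 m
P_cr = π²EI / L_e² = π² × 72.7×10⁹ × 2.761×10^-7 / 1.880² = 5.605×10^4 N
Factor of safety n = P_cr / P = 56.054 / 44.6 = 1.26

n ≈ 1.26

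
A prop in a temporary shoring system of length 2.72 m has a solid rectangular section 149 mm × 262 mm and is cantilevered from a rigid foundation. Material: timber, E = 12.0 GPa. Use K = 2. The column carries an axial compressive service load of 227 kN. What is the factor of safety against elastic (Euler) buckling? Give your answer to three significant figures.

n ≈ 1.27

Buckling occurs about the weak axis: I_min = h·b³/12 with b = 149 mm (the shorter side).
I_min = 262×149³/12 = 7.222×10^7 mm⁴
I = 7.222×10^7 mm⁴ = 7.222×10^-5 m⁴
Effective length L_e = K·L = 2 × 2.72 = 5.440 m
P_cr = π²EI / L_e² = π² × 12.0×10⁹ × 7.222×10^-5 / 5.440² = 2.890×10^5 N
Factor of safety n = P_cr / P = 289.04 / 227 = 1.27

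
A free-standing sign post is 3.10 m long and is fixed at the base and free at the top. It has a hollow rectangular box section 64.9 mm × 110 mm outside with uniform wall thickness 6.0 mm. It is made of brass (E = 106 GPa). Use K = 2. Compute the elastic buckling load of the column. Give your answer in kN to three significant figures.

Inner dimensions: h_i = 110 − 2×6.0 = 98.00 mm, b_i = 64.9 − 2×6.0 = 52.90 mm
Weak-axis I_min = (h_o·b_o³ − h_i·b_i³)/12 with b_o = 64.9, b_i = 52.90 mm (shorter outer/inner sides).
I_min = (110×64.9³ − 98.00×52.90³)/12 = 1.297×10^6 mm⁴
I = 1.297×10^6 mm⁴ = 1.297×10^-6 m⁴
Effective length L_e = K·L = 2 × 3.10 = 6.200 m
P_cr = π²EI / L_e² = π² × 106×10⁹ × 1.297×10^-6 / 6.200² = 3.529×10^4 N

P_cr ≈ 35.3 kN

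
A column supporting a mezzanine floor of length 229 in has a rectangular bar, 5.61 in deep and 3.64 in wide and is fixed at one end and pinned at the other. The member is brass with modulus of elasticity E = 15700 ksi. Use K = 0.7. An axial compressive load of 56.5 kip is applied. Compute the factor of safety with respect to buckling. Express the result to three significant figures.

Buckling occurs about the weak axis: I_min = h·b³/12 with b = 3.64 in (the shorter side).
I_min = 5.61×3.64³/12 = 22.55 in⁴
Effective length L_e = K·L = 0.7 × 229 = 160.3 in
P_cr = π²EI / L_e² = π² × 15700×10³ × 22.55 / 160.3² = 1.360×10^5 lb
Factor of safety n = P_cr / P = 135.96 / 56.5 = 2.41

n ≈ 2.41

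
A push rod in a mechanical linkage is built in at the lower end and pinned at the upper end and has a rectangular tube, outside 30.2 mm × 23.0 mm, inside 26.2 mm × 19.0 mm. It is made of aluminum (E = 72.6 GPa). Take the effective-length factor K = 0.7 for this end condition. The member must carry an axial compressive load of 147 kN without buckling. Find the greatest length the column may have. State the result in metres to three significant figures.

Weak-axis I_min = (h_o·b_o³ − h_i·b_i³)/12 with b_o = 23.0, b_i = 19.00 mm (shorter outer/inner sides).
I_min = (30.2×23.0³ − 26.20×19.00³)/12 = 1.564×10^4 mm⁴
I = 1.564×10^-8 m⁴
At the buckling limit P_cr = P = 1.470×10^5 N
From P_cr = π²EI/(K·L)²:  L = (1/K)·√(π²EI/P_cr) = (1/0.7)·√(π²×7.26×10^10×1.564×10^-8/1.470×10^5)
L = 0.394 m

L_max ≈ 0.394 m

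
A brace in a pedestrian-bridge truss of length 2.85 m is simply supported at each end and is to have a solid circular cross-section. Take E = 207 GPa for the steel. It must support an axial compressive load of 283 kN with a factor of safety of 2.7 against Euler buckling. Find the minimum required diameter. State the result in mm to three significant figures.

Required P_cr = n·P = 2.7 × 283 = 764.1 kN
L_e = K·L = 1 × 2.85 = 2.850 m
Required I = P_cr·L_e²/(π²E) = 7.641×10^5 × 2.850² / (π² × 2.07×10^11) = 3.038×10^-6 m⁴
I_req = 3.038×10^6 mm⁴
Solid circle: I = πd⁴/64  ⇒  d = (64I/π)^(1/4) = (64×3.038×10^6/π)^(1/4) = 88.7 mm

d ≈ 88.7 mm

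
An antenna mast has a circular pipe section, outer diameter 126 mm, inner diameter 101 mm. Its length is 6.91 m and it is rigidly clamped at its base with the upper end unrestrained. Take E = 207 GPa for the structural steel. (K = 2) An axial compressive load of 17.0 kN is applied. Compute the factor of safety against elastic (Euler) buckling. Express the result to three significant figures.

n ≈ 4.57

d_o = 126 mm, d_i = 101 mm
I = π(d_o⁴ − d_i⁴)/64 = π(126⁴ − 101.0⁴)/64 = 7.264×10^6 mm⁴
I = 7.264×10^6 mm⁴ = 7.264×10^-6 m⁴
Effective length L_e = K·L = 2 × 6.91 = 13.82 m
P_cr = π²EI / L_e² = π² × 207×10⁹ × 7.264×10^-6 / 13.82² = 7.770×10^4 N
Factor of safety n = P_cr / P = 77.705 / 17.0 = 4.57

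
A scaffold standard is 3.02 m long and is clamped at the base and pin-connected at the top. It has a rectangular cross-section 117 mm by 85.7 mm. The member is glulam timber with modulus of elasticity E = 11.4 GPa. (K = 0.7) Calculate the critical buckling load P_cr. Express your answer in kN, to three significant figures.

Buckling occurs about the weak axis: I_min = h·b³/12 with b = 85.7 mm (the shorter side).
I_min = 117×85.7³/12 = 6.137×10^6 mm⁴
I = 6.137×10^6 mm⁴ = 6.137×10^-6 m⁴
Effective length L_e = K·L = 0.7 × 3.02 = 2.114 m
P_cr = π²EI / L_e² = π² × 11.4×10⁹ × 6.137×10^-6 / 2.114² = 1.545×10^5 N

P_cr ≈ 155 kN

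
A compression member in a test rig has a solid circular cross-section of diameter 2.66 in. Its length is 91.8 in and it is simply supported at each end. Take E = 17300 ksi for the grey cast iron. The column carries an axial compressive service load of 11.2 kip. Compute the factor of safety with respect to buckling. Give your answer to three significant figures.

n ≈ 4.45

I = πd⁴/64 = π×2.66⁴/64 = 2.458 in⁴
Effective length L_e = K·L = 1 × 91.8 = 91.80 in
P_cr = π²EI / L_e² = π² × 17300×10³ × 2.458 / 91.80² = 4.979×10^4 lb
Factor of safety n = P_cr / P = 49.792 / 11.2 = 4.45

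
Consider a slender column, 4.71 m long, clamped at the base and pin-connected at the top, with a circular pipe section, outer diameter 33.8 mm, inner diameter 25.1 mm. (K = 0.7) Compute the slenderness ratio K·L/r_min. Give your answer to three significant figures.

d_o = 33.8 mm, d_i = 25.1 mm
I = π(d_o⁴ − d_i⁴)/64 = π(33.8⁴ − 25.10⁴)/64 = 4.458×10^4 mm⁴
A = 402.5 mm²;  r_min = √(I/A) = √(4.458×10^4/402.5) = 10.53 mm
L_e = K·L = 0.7 × 4.71 m = 3.297 m = 3297.0 mm
λ = L_e / r_min = 3297.0 / 10.53 = 313

λ ≈ 313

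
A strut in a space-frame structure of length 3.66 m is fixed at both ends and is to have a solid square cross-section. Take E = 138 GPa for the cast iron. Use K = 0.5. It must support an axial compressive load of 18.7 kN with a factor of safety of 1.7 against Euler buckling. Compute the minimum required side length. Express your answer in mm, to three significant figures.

Required P_cr = n·P = 1.7 × 18.7 = 31.79 kN
L_e = K·L = 0.5 × 3.66 = 1.830 m
Required I = P_cr·L_e²/(π²E) = 3.179×10^4 × 1.830² / (π² × 1.38×10^11) = 7.817×10^-8 m⁴
I_req = 7.817×10^4 mm⁴
Solid square: I = a⁴/12  ⇒  a = (12I)^(1/4) = (12×7.817×10^4)^(1/4) = 31.1 mm

a ≈ 31.1 mm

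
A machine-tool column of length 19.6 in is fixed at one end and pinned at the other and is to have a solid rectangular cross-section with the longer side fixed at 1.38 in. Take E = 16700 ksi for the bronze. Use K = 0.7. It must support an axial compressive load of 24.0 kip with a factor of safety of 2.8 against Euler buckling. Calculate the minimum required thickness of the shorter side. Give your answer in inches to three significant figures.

Required P_cr = n·P = 2.8 × 24.0 = 67.20 kip
L_e = K·L = 0.7 × 19.6 = 13.72 in
Required I = P_cr·L_e²/(π²E) = 6.720×10^4 × 13.72² / (π² × 1.67×10^7) = 7.675×10^-2 in⁴
Rectangle, weak axis: I_min = h·b³/12 with h = 1.38 in fixed  ⇒  b = (12I/h)^(1/3) = 0.874 in

b ≈ 0.874 in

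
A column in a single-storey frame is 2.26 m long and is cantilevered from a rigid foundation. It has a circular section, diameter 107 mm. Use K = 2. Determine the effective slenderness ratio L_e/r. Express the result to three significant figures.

λ ≈ 169

For a solid circle r = d/4 = 107/4 = 26.75 mm
L_e = K·L = 2 × 2.26 m = 4.520 m = 4520.0 mm
λ = L_e / r_min = 4520.0 / 26.75 = 169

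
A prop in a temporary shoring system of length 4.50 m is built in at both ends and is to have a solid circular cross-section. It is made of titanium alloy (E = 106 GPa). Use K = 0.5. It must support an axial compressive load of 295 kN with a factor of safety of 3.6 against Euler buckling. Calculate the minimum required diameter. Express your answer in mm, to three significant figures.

d ≈ 101 mm

Required P_cr = n·P = 3.6 × 295 = 1062 kN
L_e = K·L = 0.5 × 4.50 = 2.250 m
Required I = P_cr·L_e²/(π²E) = 1.062×10^6 × 2.250² / (π² × 1.06×10^11) = 5.139×10^-6 m⁴
I_req = 5.139×10^6 mm⁴
Solid circle: I = πd⁴/64  ⇒  d = (64I/π)^(1/4) = (64×5.139×10^6/π)^(1/4) = 101 mm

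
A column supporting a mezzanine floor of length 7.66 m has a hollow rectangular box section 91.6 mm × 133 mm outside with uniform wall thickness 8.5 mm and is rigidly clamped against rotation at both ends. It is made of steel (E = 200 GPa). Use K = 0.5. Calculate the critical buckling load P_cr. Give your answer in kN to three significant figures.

P_cr ≈ 606 kN

Inner dimensions: h_i = 133 − 2×8.5 = 116.0 mm, b_i = 91.6 − 2×8.5 = 74.60 mm
Weak-axis I_min = (h_o·b_o³ − h_i·b_i³)/12 with b_o = 91.6, b_i = 74.60 mm (shorter outer/inner sides).
I_min = (133×91.6³ − 116.0×74.60³)/12 = 4.505×10^6 mm⁴
I = 4.505×10^6 mm⁴ = 4.505×10^-6 m⁴
Effective length L_e = K·L = 0.5 × 7.66 = 3.830 m
P_cr = π²EI / L_e² = π² × 200×10⁹ × 4.505×10^-6 / 3.830² = 6.062×10^5 N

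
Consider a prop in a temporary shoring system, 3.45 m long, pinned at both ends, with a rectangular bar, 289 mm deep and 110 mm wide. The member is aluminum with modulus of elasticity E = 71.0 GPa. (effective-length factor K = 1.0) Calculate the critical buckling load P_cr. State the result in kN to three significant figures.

P_cr ≈ 1890 kN

Buckling occurs about the weak axis: I_min = h·b³/12 with b = 110 mm (the shorter side).
I_min = 289×110³/12 = 3.205×10^7 mm⁴
I = 3.205×10^7 mm⁴ = 3.205×10^-5 m⁴
Effective length L_e = K·L = 1 × 3.45 = 3.450 m
P_cr = π²EI / L_e² = π² × 71.0×10⁹ × 3.205×10^-5 / 3.450² = 1.887×10^6 N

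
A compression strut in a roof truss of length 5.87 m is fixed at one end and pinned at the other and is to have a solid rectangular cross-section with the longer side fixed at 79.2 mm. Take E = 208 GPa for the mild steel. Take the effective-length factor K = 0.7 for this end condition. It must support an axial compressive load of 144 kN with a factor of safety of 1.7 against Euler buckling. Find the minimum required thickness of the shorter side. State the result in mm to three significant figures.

Required P_cr = n·P = 1.7 × 144 = 244.8 kN
L_e = K·L = 0.7 × 5.87 = 4.109 m
Required I = P_cr·L_e²/(π²E) = 2.448×10^5 × 4.109² / (π² × 2.08×10^11) = 2.013×10^-6 m⁴
I_req = 2.013×10^6 mm⁴
Rectangle, weak axis: I_min = h·b³/12 with h = 79.2 mm fixed  ⇒  b = (12I/h)^(1/3) = 67.3 mm

b ≈ 67.3 mm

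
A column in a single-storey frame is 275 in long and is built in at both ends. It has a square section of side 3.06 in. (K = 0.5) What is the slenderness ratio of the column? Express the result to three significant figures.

I = a⁴/12 = 3.06⁴/12 = 7.306 in⁴
A = 9.364 in²;  r_min = √(I/A) = √(7.306/9.364) = 0.8833 in
L_e = K·L = 0.5 × 275 = 137.5 in
λ = L_e / r_min = 137.50 / 0.8833 = 156

λ ≈ 156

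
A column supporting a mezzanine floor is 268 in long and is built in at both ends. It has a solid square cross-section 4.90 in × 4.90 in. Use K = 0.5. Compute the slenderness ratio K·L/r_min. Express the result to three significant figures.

λ ≈ 94.7

I = a⁴/12 = 4.90⁴/12 = 48.04 in⁴
A = 24.01 in²;  r_min = √(I/A) = √(48.04/24.01) = 1.415 in
L_e = K·L = 0.5 × 268 = 134.0 in
λ = L_e / r_min = 134.00 / 1.415 = 94.7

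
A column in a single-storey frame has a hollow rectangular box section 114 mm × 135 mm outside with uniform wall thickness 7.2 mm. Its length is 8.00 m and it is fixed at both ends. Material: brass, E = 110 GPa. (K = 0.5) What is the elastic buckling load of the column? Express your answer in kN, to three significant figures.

Inner dimensions: h_i = 135 − 2×7.2 = 120.6 mm, b_i = 114 − 2×7.2 = 99.60 mm
Weak-axis I_min = (h_o·b_o³ − h_i·b_i³)/12 with b_o = 114, b_i = 99.60 mm (shorter outer/inner sides).
I_min = (135×114³ − 120.6×99.60³)/12 = 6.737×10^6 mm⁴
I = 6.737×10^6 mm⁴ = 6.737×10^-6 m⁴
Effective length L_e = K·L = 0.5 × 8.00 = 4.000 m
P_cr = π²EI / L_e² = π² × 110×10⁹ × 6.737×10^-6 / 4.000² = 4.572×10^5 N

P_cr ≈ 457 kN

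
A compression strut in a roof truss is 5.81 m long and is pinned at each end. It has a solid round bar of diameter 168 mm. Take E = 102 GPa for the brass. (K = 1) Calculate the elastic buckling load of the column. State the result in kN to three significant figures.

P_cr ≈ 1170 kN

I = πd⁴/64 = π×168⁴/64 = 3.910×10^7 mm⁴
I = 3.910×10^7 mm⁴ = 3.910×10^-5 m⁴
Effective length L_e = K·L = 1 × 5.81 = 5.810 m
P_cr = π²EI / L_e² = π² × 102×10⁹ × 3.910×10^-5 / 5.810² = 1.166×10^6 N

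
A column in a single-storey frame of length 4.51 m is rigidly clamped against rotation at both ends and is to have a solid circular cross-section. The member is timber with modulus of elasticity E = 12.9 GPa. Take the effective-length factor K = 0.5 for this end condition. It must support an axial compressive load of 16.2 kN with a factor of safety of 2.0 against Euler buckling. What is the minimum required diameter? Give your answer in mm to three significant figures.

d ≈ 71.7 mm

Required P_cr = n·P = 2.0 × 16.2 = 32.40 kN
L_e = K·L = 0.5 × 4.51 = 2.255 m
Required I = P_cr·L_e²/(π²E) = 3.240×10^4 × 2.255² / (π² × 1.29×10^10) = 1.294×10^-6 m⁴
I_req = 1.294×10^6 mm⁴
Solid circle: I = πd⁴/64  ⇒  d = (64I/π)^(1/4) = (64×1.294×10^6/π)^(1/4) = 71.7 mm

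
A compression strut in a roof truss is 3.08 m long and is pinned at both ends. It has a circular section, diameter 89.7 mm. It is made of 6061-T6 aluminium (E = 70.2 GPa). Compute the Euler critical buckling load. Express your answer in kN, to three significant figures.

P_cr ≈ 232 kN

I = πd⁴/64 = π×89.7⁴/64 = 3.178×10^6 mm⁴
I = 3.178×10^6 mm⁴ = 3.178×10^-6 m⁴
Effective length L_e = K·L = 1 × 3.08 = 3.080 m
P_cr = π²EI / L_e² = π² × 70.2×10⁹ × 3.178×10^-6 / 3.080² = 2.321×10^5 N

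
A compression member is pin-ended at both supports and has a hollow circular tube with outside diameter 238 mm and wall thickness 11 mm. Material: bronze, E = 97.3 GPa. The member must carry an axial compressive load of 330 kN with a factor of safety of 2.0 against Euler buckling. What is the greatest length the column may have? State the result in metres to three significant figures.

Inner diameter d_i = 238 − 2×11 = 216.0 mm
I = π(d_o⁴ − d_i⁴)/64 = π(238⁴ − 216.0⁴)/64 = 5.065×10^7 mm⁴
I = 5.065×10^-5 m⁴
Required critical load P_cr = n·P = 2.0 × 330 = 660.0 kN = 6.600×10^5 N
From P_cr = π²EI/(K·L)²:  L = (1/K)·√(π²EI/P_cr) = (1/1)·√(π²×9.73×10^10×5.065×10^-5/6.600×10^5)
L = 8.58 m

L_max ≈ 8.58 m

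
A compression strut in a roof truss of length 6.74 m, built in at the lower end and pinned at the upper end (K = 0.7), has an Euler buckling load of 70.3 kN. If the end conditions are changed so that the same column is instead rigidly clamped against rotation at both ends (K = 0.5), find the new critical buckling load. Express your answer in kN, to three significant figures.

P_cr ∝ 1/K², so P_cr,new = P_cr,old × (K_old/K_new)² = 70.3 × (0.7/0.5)²
= 70.3 × 1.960 = 138 kN

P_cr ≈ 138 kN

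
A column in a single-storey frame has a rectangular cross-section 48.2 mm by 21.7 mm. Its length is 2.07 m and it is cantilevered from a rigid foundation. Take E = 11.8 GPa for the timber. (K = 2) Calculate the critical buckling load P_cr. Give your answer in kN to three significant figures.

Buckling occurs about the weak axis: I_min = h·b³/12 with b = 21.7 mm (the shorter side).
I_min = 48.2×21.7³/12 = 4.104×10^4 mm⁴
I = 4.104×10^4 mm⁴ = 4.104×10^-8 m⁴
Effective length L_e = K·L = 2 × 2.07 = 4.140 m
P_cr = π²EI / L_e² = π² × 11.8×10⁹ × 4.104×10^-8 / 4.140² = 278.9 N

P_cr ≈ 0.279 kN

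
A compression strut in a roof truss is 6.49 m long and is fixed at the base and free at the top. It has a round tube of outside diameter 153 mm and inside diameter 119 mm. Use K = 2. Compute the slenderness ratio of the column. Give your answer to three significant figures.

λ ≈ 268

d_o = 153 mm, d_i = 119 mm
I = π(d_o⁴ − d_i⁴)/64 = π(153⁴ − 119.0⁴)/64 = 1.706×10^7 mm⁴
A = 7.263×10^3 mm²;  r_min = √(I/A) = √(1.706×10^7/7.263×10^3) = 48.46 mm
L_e = K·L = 2 × 6.49 m = 12.98 m = 12980 mm
λ = L_e / r_min = 12980 / 48.46 = 268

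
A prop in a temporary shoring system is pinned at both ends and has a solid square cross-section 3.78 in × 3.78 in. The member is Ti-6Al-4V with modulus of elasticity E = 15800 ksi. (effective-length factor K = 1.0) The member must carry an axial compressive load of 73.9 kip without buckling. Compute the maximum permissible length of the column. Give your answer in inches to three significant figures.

I = a⁴/12 = 3.78⁴/12 = 17.01 in⁴
At the buckling limit P_cr = P = 7.390×10^4 lb
From P_cr = π²EI/(K·L)²:  L = (1/K)·√(π²EI/P_cr) = (1/1)·√(π²×1.58×10^7×17.01/7.390×10^4)
L = 189 in

L_max ≈ 189 in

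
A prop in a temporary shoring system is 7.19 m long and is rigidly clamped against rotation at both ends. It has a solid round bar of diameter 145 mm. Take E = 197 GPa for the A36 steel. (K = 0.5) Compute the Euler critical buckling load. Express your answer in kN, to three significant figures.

P_cr ≈ 3260 kN

I = πd⁴/64 = π×145⁴/64 = 2.170×10^7 mm⁴
I = 2.170×10^7 mm⁴ = 2.170×10^-5 m⁴
Effective length L_e = K·L = 0.5 × 7.19 = 3.595 m
P_cr = π²EI / L_e² = π² × 197×10⁹ × 2.170×10^-5 / 3.595² = 3.264×10^6 N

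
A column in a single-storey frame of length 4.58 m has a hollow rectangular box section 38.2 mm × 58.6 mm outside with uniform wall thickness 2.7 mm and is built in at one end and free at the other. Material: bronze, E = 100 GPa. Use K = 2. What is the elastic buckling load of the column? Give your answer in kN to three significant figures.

Inner dimensions: h_i = 58.6 − 2×2.7 = 53.20 mm, b_i = 38.2 − 2×2.7 = 32.80 mm
Weak-axis I_min = (h_o·b_o³ − h_i·b_i³)/12 with b_o = 38.2, b_i = 32.80 mm (shorter outer/inner sides).
I_min = (58.6×38.2³ − 53.20×32.80³)/12 = 1.158×10^5 mm⁴
I = 1.158×10^5 mm⁴ = 1.158×10^-7 m⁴
Effective length L_e = K·L = 2 × 4.58 = 9.160 m
P_cr = π²EI / L_e² = π² × 100×10⁹ × 1.158×10^-7 / 9.160² = 1.362×10^3 N

P_cr ≈ 1.36 kN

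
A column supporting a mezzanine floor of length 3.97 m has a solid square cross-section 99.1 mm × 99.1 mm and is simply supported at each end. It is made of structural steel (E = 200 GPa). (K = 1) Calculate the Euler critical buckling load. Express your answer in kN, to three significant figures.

P_cr ≈ 1010 kN

I = a⁴/12 = 99.1⁴/12 = 8.037×10^6 mm⁴
I = 8.037×10^6 mm⁴ = 8.037×10^-6 m⁴
Effective length L_e = K·L = 1 × 3.97 = 3.970 m
P_cr = π²EI / L_e² = π² × 200×10⁹ × 8.037×10^-6 / 3.970² = 1.007×10^6 N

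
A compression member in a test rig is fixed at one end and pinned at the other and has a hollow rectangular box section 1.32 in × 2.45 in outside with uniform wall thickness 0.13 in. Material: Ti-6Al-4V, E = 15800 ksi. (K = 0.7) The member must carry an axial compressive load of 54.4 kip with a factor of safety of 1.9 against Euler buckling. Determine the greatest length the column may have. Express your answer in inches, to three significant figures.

Inner dimensions: h_i = 2.45 − 2×0.13 = 2.190 in, b_i = 1.32 − 2×0.13 = 1.060 in
Weak-axis I_min = (h_o·b_o³ − h_i·b_i³)/12 with b_o = 1.32, b_i = 1.060 in (shorter outer/inner sides).
I_min = (2.45×1.32³ − 2.190×1.060³)/12 = 0.2522 in⁴
Required critical load P_cr = n·P = 1.9 × 54.4 = 103.4 kip = 1.034×10^5 lb
From P_cr = π²EI/(K·L)²:  L = (1/K)·√(π²EI/P_cr) = (1/0.7)·√(π²×1.58×10^7×0.2522/1.034×10^5)
L = 27.9 in

L_max ≈ 27.9 in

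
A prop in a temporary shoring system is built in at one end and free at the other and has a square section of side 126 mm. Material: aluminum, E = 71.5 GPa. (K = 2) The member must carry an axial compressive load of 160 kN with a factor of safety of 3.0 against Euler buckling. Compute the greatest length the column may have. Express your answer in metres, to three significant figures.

I = a⁴/12 = 126⁴/12 = 2.100×10^7 mm⁴
I = 2.100×10^-5 m⁴
Required critical load P_cr = n·P = 3.0 × 160 = 480.0 kN = 4.800×10^5 N
From P_cr = π²EI/(K·L)²:  L = (1/K)·√(π²EI/P_cr) = (1/2)·√(π²×7.15×10^10×2.100×10^-5/4.800×10^5)
L = 2.78 m

L_max ≈ 2.78 m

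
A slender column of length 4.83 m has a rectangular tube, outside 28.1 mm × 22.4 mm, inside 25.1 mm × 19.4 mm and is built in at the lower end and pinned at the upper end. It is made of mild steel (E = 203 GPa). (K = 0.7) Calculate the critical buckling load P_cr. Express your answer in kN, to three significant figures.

P_cr ≈ 1.94 kN

Weak-axis I_min = (h_o·b_o³ − h_i·b_i³)/12 with b_o = 22.4, b_i = 19.40 mm (shorter outer/inner sides).
I_min = (28.1×22.4³ − 25.10×19.40³)/12 = 1.105×10^4 mm⁴
I = 1.105×10^4 mm⁴ = 1.105×10^-8 m⁴
Effective length L_e = K·L = 0.7 × 4.83 = 3.381 m
P_cr = π²EI / L_e² = π² × 203×10⁹ × 1.105×10^-8 / 3.381² = 1.936×10^3 N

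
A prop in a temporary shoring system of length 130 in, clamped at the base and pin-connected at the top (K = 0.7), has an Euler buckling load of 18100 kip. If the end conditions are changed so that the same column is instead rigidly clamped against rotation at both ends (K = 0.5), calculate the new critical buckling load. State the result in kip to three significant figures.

P_cr ≈ 35500 kip

P_cr ∝ 1/K², so P_cr,new = P_cr,old × (K_old/K_new)² = 18100 × (0.7/0.5)²
= 18100 × 1.960 = 35500 kip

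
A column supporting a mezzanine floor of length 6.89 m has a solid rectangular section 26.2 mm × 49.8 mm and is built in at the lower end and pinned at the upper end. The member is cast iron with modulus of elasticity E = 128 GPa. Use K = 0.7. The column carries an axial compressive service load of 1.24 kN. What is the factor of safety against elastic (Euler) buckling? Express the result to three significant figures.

n ≈ 3.27

Buckling occurs about the weak axis: I_min = h·b³/12 with b = 26.2 mm (the shorter side).
I_min = 49.8×26.2³/12 = 7.464×10^4 mm⁴
I = 7.464×10^4 mm⁴ = 7.464×10^-8 m⁴
Effective length L_e = K·L = 0.7 × 6.89 = 4.823 m
P_cr = π²EI / L_e² = π² × 128×10⁹ × 7.464×10^-8 / 4.823² = 4.053×10^3 N
Factor of safety n = P_cr / P = 4.0535 / 1.24 = 3.27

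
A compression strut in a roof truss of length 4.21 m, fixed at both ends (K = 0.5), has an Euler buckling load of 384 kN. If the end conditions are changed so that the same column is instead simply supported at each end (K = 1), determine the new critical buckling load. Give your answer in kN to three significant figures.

P_cr ≈ 96.0 kN

P_cr ∝ 1/K², so P_cr,new = P_cr,old × (K_old/K_new)² = 384 × (0.5/1)²
= 384 × 0.2500 = 96.0 kN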